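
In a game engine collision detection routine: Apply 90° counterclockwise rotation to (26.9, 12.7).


90° CCW: (x,y) -> (-y, x)
(26.9,12.7) -> (-12.7, 26.9)

(-12.7, 26.9)


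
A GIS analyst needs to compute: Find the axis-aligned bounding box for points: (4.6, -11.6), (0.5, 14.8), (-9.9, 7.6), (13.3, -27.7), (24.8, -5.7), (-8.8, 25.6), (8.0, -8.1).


x range: [-9.9, 24.8]
y range: [-27.7, 25.6]
Bounding box: (-9.9,-27.7) to (24.8,25.6)

(-9.9,-27.7) to (24.8,25.6)


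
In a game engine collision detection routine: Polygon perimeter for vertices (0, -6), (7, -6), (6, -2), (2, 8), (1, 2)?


Sides: (0, -6)->(7, -6): sqrt(49) = 7, (7, -6)->(6, -2): sqrt(17) = 4.123106, (6, -2)->(2, 8): sqrt(116) = 10.77033, (2, 8)->(1, 2): sqrt(37) = 6.082763, (1, 2)->(0, -6): sqrt(65) = 8.062258
Sum = 36.038457
Perimeter = 36.0385

36.0385


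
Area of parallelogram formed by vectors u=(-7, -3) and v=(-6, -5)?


|u x v| = |(-7)*(-5) - (-3)*(-6)|
= |35 - 18| = 17

17


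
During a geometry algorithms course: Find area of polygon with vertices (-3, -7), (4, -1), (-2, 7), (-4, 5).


Shoelace sum: ((-3)*(-1) - 4*(-7)) + (4*7 - (-2)*(-1)) + ((-2)*5 - (-4)*7) + ((-4)*(-7) - (-3)*5)
= 118
Area = |118|/2 = 59

59


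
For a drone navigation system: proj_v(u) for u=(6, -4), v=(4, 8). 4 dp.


u.v = -8, |v| = sqrt(80) = 8.9443
Scalar projection = u.v / |v| = -8 / sqrt(80) = -0.8944

-0.8944


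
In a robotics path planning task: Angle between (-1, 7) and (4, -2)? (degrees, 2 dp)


u.v = -18, |u| = sqrt(50) = 7.0711, |v| = sqrt(20) = 4.4721
cos(theta) = u.v/(|u||v|) = -18/sqrt(1000) = -0.56921
theta = acos(-0.56921) = 124.7 degrees

124.7 degrees


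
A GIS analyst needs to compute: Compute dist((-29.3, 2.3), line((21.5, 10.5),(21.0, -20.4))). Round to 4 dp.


|cross product| = 1565.62
|line direction| = sqrt(955.06) = 30.904
Distance = 1565.62/sqrt(955.06) = 50.6607

50.6607


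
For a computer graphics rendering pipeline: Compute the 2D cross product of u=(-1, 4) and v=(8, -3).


u x v = u_x*v_y - u_y*v_x = (-1)*(-3) - 4*8
= 3 - 32 = -29

-29


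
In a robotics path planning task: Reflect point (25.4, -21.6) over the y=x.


Reflection over y=x: (x,y) -> (y,x)
(25.4, -21.6) -> (-21.6, 25.4)

(-21.6, 25.4)


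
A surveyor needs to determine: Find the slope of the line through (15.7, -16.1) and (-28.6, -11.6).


slope = (y2-y1)/(x2-x1) = ((-11.6)-(-16.1))/((-28.6)-15.7) = 4.5/(-44.3) = -0.1016

-0.1016


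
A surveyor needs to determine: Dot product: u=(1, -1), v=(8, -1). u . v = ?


u . v = u_x*v_x + u_y*v_y = 1*8 + (-1)*(-1)
= 8 + 1 = 9

9


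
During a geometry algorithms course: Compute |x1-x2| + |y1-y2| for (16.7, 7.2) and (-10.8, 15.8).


|16.7-(-10.8)| + |7.2-15.8| = 27.5 + 8.6 = 36.1

36.1


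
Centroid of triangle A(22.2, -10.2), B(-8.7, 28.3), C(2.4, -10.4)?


Centroid = ((x_A+x_B+x_C)/3, (y_A+y_B+y_C)/3)
= ((22.2+(-8.7)+2.4)/3, ((-10.2)+28.3+(-10.4))/3)
= (5.3, 2.5667)

(5.3, 2.5667)


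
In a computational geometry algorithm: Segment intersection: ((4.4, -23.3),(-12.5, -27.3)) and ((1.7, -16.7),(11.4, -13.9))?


Cross products: d1=-71.58, d2=-63.06, d3=-122.34, d4=-130.86
d1*d2 < 0 and d3*d4 < 0? no

No, they don't intersect


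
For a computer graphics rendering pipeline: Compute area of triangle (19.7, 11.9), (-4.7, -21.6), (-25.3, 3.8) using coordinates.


Area = |x_A(y_B-y_C) + x_B(y_C-y_A) + x_C(y_A-y_B)|/2
= |(-500.38) + 38.07 + (-847.55)|/2
= 1309.86/2 = 654.93

654.93


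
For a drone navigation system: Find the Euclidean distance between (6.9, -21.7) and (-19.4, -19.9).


dx=-26.3, dy=1.8
d^2 = (-26.3)^2 + 1.8^2 = 694.93
d = sqrt(694.93) = 26.3615

26.3615


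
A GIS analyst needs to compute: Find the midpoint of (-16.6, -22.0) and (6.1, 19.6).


M = (((-16.6)+6.1)/2, ((-22)+19.6)/2)
= (-5.25, -1.2)

(-5.25, -1.2)


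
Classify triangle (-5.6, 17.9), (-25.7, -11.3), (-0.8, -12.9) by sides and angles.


Side lengths squared: AB^2=1256.65, BC^2=622.57, CA^2=971.68
Sorted: [622.57, 971.68, 1256.65]
By sides: Scalene, By angles: Acute

Scalene, Acute


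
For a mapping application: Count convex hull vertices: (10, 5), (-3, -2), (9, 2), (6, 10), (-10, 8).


Convex hull vertices (CCW): (-10, 8), (-3, -2), (9, 2), (10, 5), (6, 10)
Count = 5

5


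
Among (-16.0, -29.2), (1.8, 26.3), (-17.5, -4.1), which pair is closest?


d(P0,P1) = 58.2846, d(P0,P2) = 25.1448, d(P1,P2) = 36.009
Closest: P0 and P2

Closest pair: (-16.0, -29.2) and (-17.5, -4.1), distance = 25.1448


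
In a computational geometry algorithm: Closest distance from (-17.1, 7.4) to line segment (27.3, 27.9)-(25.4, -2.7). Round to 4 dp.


Project P onto AB: t = 0.7571 (clamped to [0,1])
Closest point on segment: (25.8615, 4.7325)
Distance: 43.0442

43.0442


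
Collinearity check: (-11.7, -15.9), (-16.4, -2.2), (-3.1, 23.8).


Cross product: ((-16.4)-(-11.7))*(23.8-(-15.9)) - ((-2.2)-(-15.9))*((-3.1)-(-11.7))
= -304.41

No, not collinear


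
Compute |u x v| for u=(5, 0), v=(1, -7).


|u x v| = |5*(-7) - 0*1|
= |(-35) - 0| = 35

35


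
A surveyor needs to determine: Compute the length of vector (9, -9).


|u| = sqrt(9^2 + (-9)^2) = sqrt(162) = 12.7279

12.7279


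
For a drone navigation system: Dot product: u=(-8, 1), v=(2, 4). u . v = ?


u . v = u_x*v_x + u_y*v_y = (-8)*2 + 1*4
= (-16) + 4 = -12

-12


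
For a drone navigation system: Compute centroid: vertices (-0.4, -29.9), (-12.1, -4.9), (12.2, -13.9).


Centroid = ((x_A+x_B+x_C)/3, (y_A+y_B+y_C)/3)
= (((-0.4)+(-12.1)+12.2)/3, ((-29.9)+(-4.9)+(-13.9))/3)
= (-0.1, -16.2333)

(-0.1, -16.2333)


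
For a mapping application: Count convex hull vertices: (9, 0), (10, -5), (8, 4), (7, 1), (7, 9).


Convex hull vertices (CCW): (7, 1), (10, -5), (9, 0), (7, 9)
Count = 4

4


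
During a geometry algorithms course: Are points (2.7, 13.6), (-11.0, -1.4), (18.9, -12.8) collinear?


Cross product: ((-11)-2.7)*((-12.8)-13.6) - ((-1.4)-13.6)*(18.9-2.7)
= 604.68

No, not collinear


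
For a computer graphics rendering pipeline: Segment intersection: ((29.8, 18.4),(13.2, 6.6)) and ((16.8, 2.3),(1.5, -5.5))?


Cross products: d1=-144.93, d2=-93.87, d3=113.86, d4=62.8
d1*d2 < 0 and d3*d4 < 0? no

No, they don't intersect


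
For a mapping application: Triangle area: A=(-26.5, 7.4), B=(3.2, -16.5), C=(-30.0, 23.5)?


Area = |x_A(y_B-y_C) + x_B(y_C-y_A) + x_C(y_A-y_B)|/2
= |1060 + 51.52 + (-717)|/2
= 394.52/2 = 197.26

197.26


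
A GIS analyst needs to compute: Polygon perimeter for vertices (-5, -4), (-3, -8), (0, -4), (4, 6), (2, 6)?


Sides: (-5, -4)->(-3, -8): sqrt(20) = 4.472136, (-3, -8)->(0, -4): sqrt(25) = 5, (0, -4)->(4, 6): sqrt(116) = 10.77033, (4, 6)->(2, 6): sqrt(4) = 2, (2, 6)->(-5, -4): sqrt(149) = 12.206556
Sum = 34.449022
Perimeter = 34.449

34.449


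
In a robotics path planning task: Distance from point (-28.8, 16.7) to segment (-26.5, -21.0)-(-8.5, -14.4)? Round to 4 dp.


Project P onto AB: t = 0.5643 (clamped to [0,1])
Closest point on segment: (-16.3423, -17.2755)
Distance: 36.1874

36.1874


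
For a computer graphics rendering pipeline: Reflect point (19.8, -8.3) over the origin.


Reflection over origin: (x,y) -> (-x,-y)
(19.8, -8.3) -> (-19.8, 8.3)

(-19.8, 8.3)


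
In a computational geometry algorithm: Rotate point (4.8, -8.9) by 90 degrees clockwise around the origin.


90° CW: (x,y) -> (y, -x)
(4.8,-8.9) -> (-8.9, -4.8)

(-8.9, -4.8)


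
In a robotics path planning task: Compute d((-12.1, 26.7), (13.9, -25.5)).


dx=26, dy=-52.2
d^2 = 26^2 + (-52.2)^2 = 3400.84
d = sqrt(3400.84) = 58.3167

58.3167


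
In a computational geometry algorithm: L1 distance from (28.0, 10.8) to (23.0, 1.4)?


|28-23| + |10.8-1.4| = 5 + 9.4 = 14.4

14.4


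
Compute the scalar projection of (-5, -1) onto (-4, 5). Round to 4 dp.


u.v = 15, |v| = sqrt(41) = 6.4031
Scalar projection = u.v / |v| = 15 / sqrt(41) = 2.3426

2.3426


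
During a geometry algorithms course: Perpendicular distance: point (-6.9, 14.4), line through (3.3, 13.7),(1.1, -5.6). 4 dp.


|cross product| = 198.4
|line direction| = sqrt(377.33) = 19.425
Distance = 198.4/sqrt(377.33) = 10.2137

10.2137


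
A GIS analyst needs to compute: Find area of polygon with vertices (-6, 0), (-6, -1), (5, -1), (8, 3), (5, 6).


Shoelace sum: ((-6)*(-1) - (-6)*0) + ((-6)*(-1) - 5*(-1)) + (5*3 - 8*(-1)) + (8*6 - 5*3) + (5*0 - (-6)*6)
= 109
Area = |109|/2 = 54.5

54.5


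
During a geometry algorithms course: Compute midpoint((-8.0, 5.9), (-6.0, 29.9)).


M = (((-8)+(-6))/2, (5.9+29.9)/2)
= (-7, 17.9)

(-7, 17.9)


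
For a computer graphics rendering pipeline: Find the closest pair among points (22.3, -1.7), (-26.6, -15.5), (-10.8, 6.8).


d(P0,P1) = 50.8099, d(P0,P2) = 34.174, d(P1,P2) = 27.33
Closest: P1 and P2

Closest pair: (-26.6, -15.5) and (-10.8, 6.8), distance = 27.33


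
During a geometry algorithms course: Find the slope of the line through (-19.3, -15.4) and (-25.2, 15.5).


slope = (y2-y1)/(x2-x1) = (15.5-(-15.4))/((-25.2)-(-19.3)) = 30.9/(-5.9) = -5.2373

-5.2373


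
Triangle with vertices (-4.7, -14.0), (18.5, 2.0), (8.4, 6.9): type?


Side lengths squared: AB^2=794.24, BC^2=126.02, CA^2=608.42
Sorted: [126.02, 608.42, 794.24]
By sides: Scalene, By angles: Obtuse

Scalene, Obtuse


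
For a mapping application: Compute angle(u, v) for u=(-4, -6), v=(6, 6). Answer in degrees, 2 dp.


u.v = -60, |u| = sqrt(52) = 7.2111, |v| = sqrt(72) = 8.4853
cos(theta) = u.v/(|u||v|) = -60/sqrt(3744) = -0.980581
theta = acos(-0.980581) = 168.69 degrees

168.69 degrees


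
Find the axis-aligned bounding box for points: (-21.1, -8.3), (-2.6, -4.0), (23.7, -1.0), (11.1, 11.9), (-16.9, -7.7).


x range: [-21.1, 23.7]
y range: [-8.3, 11.9]
Bounding box: (-21.1,-8.3) to (23.7,11.9)

(-21.1,-8.3) to (23.7,11.9)


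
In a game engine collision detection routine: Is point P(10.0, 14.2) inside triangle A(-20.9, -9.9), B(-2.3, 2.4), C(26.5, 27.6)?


Cross products: AB x AP = 68.19, BC x BP = 29.88, CA x CP = 16.41
All same sign? yes

Yes, inside


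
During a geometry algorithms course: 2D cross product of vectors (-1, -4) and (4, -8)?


u x v = u_x*v_y - u_y*v_x = (-1)*(-8) - (-4)*4
= 8 - (-16) = 24

24


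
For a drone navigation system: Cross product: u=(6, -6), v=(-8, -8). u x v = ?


u x v = u_x*v_y - u_y*v_x = 6*(-8) - (-6)*(-8)
= (-48) - 48 = -96

-96


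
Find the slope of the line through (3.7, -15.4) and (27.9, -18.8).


slope = (y2-y1)/(x2-x1) = ((-18.8)-(-15.4))/(27.9-3.7) = (-3.4)/24.2 = -0.1405

-0.1405


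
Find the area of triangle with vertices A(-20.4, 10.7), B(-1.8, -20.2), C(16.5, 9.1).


Area = |x_A(y_B-y_C) + x_B(y_C-y_A) + x_C(y_A-y_B)|/2
= |597.72 + 2.88 + 509.85|/2
= 1110.45/2 = 555.225

555.225


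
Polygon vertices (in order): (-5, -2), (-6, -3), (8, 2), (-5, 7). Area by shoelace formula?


Shoelace sum: ((-5)*(-3) - (-6)*(-2)) + ((-6)*2 - 8*(-3)) + (8*7 - (-5)*2) + ((-5)*(-2) - (-5)*7)
= 126
Area = |126|/2 = 63

63


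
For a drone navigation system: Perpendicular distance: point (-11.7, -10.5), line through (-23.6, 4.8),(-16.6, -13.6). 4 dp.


|cross product| = 111.86
|line direction| = sqrt(387.56) = 19.6865
Distance = 111.86/sqrt(387.56) = 5.6821

5.6821


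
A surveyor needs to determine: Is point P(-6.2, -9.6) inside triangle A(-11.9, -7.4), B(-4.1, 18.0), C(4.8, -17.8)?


Cross products: AB x AP = -161.94, BC x BP = -320.82, CA x CP = -22.54
All same sign? yes

Yes, inside


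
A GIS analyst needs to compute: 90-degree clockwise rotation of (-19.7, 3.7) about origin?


90° CW: (x,y) -> (y, -x)
(-19.7,3.7) -> (3.7, 19.7)

(3.7, 19.7)


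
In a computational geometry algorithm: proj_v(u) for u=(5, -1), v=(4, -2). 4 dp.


u.v = 22, |v| = sqrt(20) = 4.4721
Scalar projection = u.v / |v| = 22 / sqrt(20) = 4.9193

4.9193


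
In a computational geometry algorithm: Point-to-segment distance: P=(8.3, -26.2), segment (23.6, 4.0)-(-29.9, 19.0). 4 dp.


Project P onto AB: t = 0.1184 (clamped to [0,1])
Closest point on segment: (17.2653, 5.7761)
Distance: 33.2091

33.2091


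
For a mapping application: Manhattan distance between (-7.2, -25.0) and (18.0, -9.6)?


|(-7.2)-18| + |(-25)-(-9.6)| = 25.2 + 15.4 = 40.6

40.6


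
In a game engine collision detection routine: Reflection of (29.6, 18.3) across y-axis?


Reflection over y-axis: (x,y) -> (-x,y)
(29.6, 18.3) -> (-29.6, 18.3)

(-29.6, 18.3)


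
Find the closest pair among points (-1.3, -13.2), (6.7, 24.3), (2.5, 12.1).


d(P0,P1) = 38.3438, d(P0,P2) = 25.5838, d(P1,P2) = 12.9027
Closest: P1 and P2

Closest pair: (6.7, 24.3) and (2.5, 12.1), distance = 12.9027


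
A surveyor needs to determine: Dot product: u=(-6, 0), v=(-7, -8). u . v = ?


u . v = u_x*v_x + u_y*v_y = (-6)*(-7) + 0*(-8)
= 42 + 0 = 42

42


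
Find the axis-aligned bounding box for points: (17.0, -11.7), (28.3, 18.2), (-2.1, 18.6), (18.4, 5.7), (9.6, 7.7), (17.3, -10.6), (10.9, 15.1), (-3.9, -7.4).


x range: [-3.9, 28.3]
y range: [-11.7, 18.6]
Bounding box: (-3.9,-11.7) to (28.3,18.6)

(-3.9,-11.7) to (28.3,18.6)


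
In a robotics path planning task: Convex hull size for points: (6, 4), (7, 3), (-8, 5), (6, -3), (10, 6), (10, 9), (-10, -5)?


Convex hull vertices (CCW): (-10, -5), (6, -3), (10, 6), (10, 9), (-8, 5)
Count = 5

5


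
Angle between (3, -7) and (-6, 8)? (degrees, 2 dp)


u.v = -74, |u| = sqrt(58) = 7.6158, |v| = sqrt(100) = 10
cos(theta) = u.v/(|u||v|) = -74/sqrt(5800) = -0.971668
theta = acos(-0.971668) = 166.33 degrees

166.33 degrees


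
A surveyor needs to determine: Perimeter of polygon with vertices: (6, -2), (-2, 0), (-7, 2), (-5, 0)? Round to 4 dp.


Sides: (6, -2)->(-2, 0): sqrt(68) = 8.246211, (-2, 0)->(-7, 2): sqrt(29) = 5.385165, (-7, 2)->(-5, 0): sqrt(8) = 2.828427, (-5, 0)->(6, -2): sqrt(125) = 11.18034
Sum = 27.640143
Perimeter = 27.6401

27.6401


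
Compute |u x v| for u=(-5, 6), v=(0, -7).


|u x v| = |(-5)*(-7) - 6*0|
= |35 - 0| = 35

35


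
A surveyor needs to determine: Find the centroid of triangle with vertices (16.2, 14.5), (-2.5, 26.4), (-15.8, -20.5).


Centroid = ((x_A+x_B+x_C)/3, (y_A+y_B+y_C)/3)
= ((16.2+(-2.5)+(-15.8))/3, (14.5+26.4+(-20.5))/3)
= (-0.7, 6.8)

(-0.7, 6.8)


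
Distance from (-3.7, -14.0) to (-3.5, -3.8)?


dx=0.2, dy=10.2
d^2 = 0.2^2 + 10.2^2 = 104.08
d = sqrt(104.08) = 10.202

10.202


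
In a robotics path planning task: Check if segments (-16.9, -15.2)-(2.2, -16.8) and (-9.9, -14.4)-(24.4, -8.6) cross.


Cross products: d1=13.16, d2=-152.5, d3=26.48, d4=192.14
d1*d2 < 0 and d3*d4 < 0? no

No, they don't intersect


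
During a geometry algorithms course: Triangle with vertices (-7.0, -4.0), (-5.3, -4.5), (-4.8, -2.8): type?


Side lengths squared: AB^2=3.14, BC^2=3.14, CA^2=6.28
Sorted: [3.14, 3.14, 6.28]
By sides: Isosceles, By angles: Right

Isosceles, Right


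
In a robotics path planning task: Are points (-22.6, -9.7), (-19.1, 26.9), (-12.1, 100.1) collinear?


Cross product: ((-19.1)-(-22.6))*(100.1-(-9.7)) - (26.9-(-9.7))*((-12.1)-(-22.6))
= 0

Yes, collinear


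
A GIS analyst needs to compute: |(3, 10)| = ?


|u| = sqrt(3^2 + 10^2) = sqrt(109) = 10.4403

10.4403


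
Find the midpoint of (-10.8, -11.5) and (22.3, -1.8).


M = (((-10.8)+22.3)/2, ((-11.5)+(-1.8))/2)
= (5.75, -6.65)

(5.75, -6.65)


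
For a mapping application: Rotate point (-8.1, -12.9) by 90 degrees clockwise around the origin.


90° CW: (x,y) -> (y, -x)
(-8.1,-12.9) -> (-12.9, 8.1)

(-12.9, 8.1)


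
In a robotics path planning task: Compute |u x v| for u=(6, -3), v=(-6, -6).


|u x v| = |6*(-6) - (-3)*(-6)|
= |(-36) - 18| = 54

54


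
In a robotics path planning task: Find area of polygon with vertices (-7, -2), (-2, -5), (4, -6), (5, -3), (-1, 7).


Shoelace sum: ((-7)*(-5) - (-2)*(-2)) + ((-2)*(-6) - 4*(-5)) + (4*(-3) - 5*(-6)) + (5*7 - (-1)*(-3)) + ((-1)*(-2) - (-7)*7)
= 164
Area = |164|/2 = 82

82


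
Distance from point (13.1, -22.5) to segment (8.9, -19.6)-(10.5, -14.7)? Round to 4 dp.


Project P onto AB: t = 0 (clamped to [0,1])
Closest point on segment: (8.9, -19.6)
Distance: 5.1039

5.1039


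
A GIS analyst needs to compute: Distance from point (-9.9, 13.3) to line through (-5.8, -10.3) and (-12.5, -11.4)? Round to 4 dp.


|cross product| = 162.63
|line direction| = sqrt(46.1) = 6.7897
Distance = 162.63/sqrt(46.1) = 23.9525

23.9525


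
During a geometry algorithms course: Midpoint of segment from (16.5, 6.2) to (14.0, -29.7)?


M = ((16.5+14)/2, (6.2+(-29.7))/2)
= (15.25, -11.75)

(15.25, -11.75)


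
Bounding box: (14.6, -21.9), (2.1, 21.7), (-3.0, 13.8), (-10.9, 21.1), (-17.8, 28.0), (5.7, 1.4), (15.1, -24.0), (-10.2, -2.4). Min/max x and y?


x range: [-17.8, 15.1]
y range: [-24, 28]
Bounding box: (-17.8,-24) to (15.1,28)

(-17.8,-24) to (15.1,28)


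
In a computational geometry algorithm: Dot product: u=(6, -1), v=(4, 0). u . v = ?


u . v = u_x*v_x + u_y*v_y = 6*4 + (-1)*0
= 24 + 0 = 24

24


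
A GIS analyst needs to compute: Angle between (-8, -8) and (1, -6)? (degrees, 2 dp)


u.v = 40, |u| = sqrt(128) = 11.3137, |v| = sqrt(37) = 6.0828
cos(theta) = u.v/(|u||v|) = 40/sqrt(4736) = 0.581238
theta = acos(0.581238) = 54.46 degrees

54.46 degrees


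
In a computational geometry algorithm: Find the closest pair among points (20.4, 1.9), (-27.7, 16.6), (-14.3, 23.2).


d(P0,P1) = 50.2961, d(P0,P2) = 40.7158, d(P1,P2) = 14.9372
Closest: P1 and P2

Closest pair: (-27.7, 16.6) and (-14.3, 23.2), distance = 14.9372


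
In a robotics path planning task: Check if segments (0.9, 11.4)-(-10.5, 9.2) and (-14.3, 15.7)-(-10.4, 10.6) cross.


Cross products: d1=60.75, d2=-5.97, d3=-82.46, d4=-15.74
d1*d2 < 0 and d3*d4 < 0? no

No, they don't intersect


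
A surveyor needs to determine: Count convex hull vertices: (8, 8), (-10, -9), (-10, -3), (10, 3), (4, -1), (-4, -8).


Convex hull vertices (CCW): (-10, -9), (-4, -8), (10, 3), (8, 8), (-10, -3)
Count = 5

5


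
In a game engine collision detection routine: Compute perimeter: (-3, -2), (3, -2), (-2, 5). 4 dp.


Sides: (-3, -2)->(3, -2): sqrt(36) = 6, (3, -2)->(-2, 5): sqrt(74) = 8.602325, (-2, 5)->(-3, -2): sqrt(50) = 7.071068
Sum = 21.673393
Perimeter = 21.6734

21.6734


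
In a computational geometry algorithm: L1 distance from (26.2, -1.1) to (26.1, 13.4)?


|26.2-26.1| + |(-1.1)-13.4| = 0.1 + 14.5 = 14.6

14.6


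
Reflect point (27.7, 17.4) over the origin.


Reflection over origin: (x,y) -> (-x,-y)
(27.7, 17.4) -> (-27.7, -17.4)

(-27.7, -17.4)


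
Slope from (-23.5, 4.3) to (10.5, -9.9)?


slope = (y2-y1)/(x2-x1) = ((-9.9)-4.3)/(10.5-(-23.5)) = (-14.2)/34 = -0.4176

-0.4176


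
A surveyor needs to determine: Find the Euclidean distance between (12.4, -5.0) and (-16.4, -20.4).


dx=-28.8, dy=-15.4
d^2 = (-28.8)^2 + (-15.4)^2 = 1066.6
d = sqrt(1066.6) = 32.6588

32.6588


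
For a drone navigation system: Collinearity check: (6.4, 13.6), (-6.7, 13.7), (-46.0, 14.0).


Cross product: ((-6.7)-6.4)*(14-13.6) - (13.7-13.6)*((-46)-6.4)
= 0

Yes, collinear


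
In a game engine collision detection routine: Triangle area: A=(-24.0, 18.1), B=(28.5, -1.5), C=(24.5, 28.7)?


Area = |x_A(y_B-y_C) + x_B(y_C-y_A) + x_C(y_A-y_B)|/2
= |724.8 + 302.1 + 480.2|/2
= 1507.1/2 = 753.55

753.55


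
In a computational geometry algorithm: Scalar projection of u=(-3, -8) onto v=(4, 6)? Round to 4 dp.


u.v = -60, |v| = sqrt(52) = 7.2111
Scalar projection = u.v / |v| = -60 / sqrt(52) = -8.3205

-8.3205


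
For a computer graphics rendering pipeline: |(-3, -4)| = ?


|u| = sqrt((-3)^2 + (-4)^2) = sqrt(25) = 5

5


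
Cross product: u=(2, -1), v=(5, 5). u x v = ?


u x v = u_x*v_y - u_y*v_x = 2*5 - (-1)*5
= 10 - (-5) = 15

15


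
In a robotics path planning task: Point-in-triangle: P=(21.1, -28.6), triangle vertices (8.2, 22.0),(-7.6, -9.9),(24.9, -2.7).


Cross products: AB x AP = 1210.99, BC x BP = -814.39, CA x CP = 526.39
All same sign? no

No, outside


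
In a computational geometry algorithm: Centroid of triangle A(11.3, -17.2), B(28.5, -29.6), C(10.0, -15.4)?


Centroid = ((x_A+x_B+x_C)/3, (y_A+y_B+y_C)/3)
= ((11.3+28.5+10)/3, ((-17.2)+(-29.6)+(-15.4))/3)
= (16.6, -20.7333)

(16.6, -20.7333)


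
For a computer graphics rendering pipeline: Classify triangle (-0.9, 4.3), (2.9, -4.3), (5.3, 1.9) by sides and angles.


Side lengths squared: AB^2=88.4, BC^2=44.2, CA^2=44.2
Sorted: [44.2, 44.2, 88.4]
By sides: Isosceles, By angles: Right

Isosceles, Right


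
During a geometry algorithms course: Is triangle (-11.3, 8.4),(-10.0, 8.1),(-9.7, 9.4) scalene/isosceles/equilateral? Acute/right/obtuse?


Side lengths squared: AB^2=1.78, BC^2=1.78, CA^2=3.56
Sorted: [1.78, 1.78, 3.56]
By sides: Isosceles, By angles: Right

Isosceles, Right


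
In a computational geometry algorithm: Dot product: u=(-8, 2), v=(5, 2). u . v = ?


u . v = u_x*v_x + u_y*v_y = (-8)*5 + 2*2
= (-40) + 4 = -36

-36


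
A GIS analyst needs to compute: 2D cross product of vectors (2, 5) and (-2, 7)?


u x v = u_x*v_y - u_y*v_x = 2*7 - 5*(-2)
= 14 - (-10) = 24

24


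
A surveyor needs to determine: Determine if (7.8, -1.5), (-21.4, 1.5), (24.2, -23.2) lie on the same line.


Cross product: ((-21.4)-7.8)*((-23.2)-(-1.5)) - (1.5-(-1.5))*(24.2-7.8)
= 584.44

No, not collinear


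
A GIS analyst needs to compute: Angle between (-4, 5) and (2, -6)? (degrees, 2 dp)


u.v = -38, |u| = sqrt(41) = 6.4031, |v| = sqrt(40) = 6.3246
cos(theta) = u.v/(|u||v|) = -38/sqrt(1640) = -0.938343
theta = acos(-0.938343) = 159.78 degrees

159.78 degrees


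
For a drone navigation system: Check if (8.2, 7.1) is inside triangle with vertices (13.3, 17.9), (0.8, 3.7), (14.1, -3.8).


Cross products: AB x AP = 62.58, BC x BP = 100.72, CA x CP = 119.31
All same sign? yes

Yes, inside


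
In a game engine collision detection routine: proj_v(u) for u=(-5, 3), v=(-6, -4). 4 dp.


u.v = 18, |v| = sqrt(52) = 7.2111
Scalar projection = u.v / |v| = 18 / sqrt(52) = 2.4962

2.4962


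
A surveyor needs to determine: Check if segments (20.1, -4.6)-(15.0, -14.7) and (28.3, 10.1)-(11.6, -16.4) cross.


Cross products: d1=28.19, d2=61.71, d3=7.85, d4=-25.67
d1*d2 < 0 and d3*d4 < 0? no

No, they don't intersect


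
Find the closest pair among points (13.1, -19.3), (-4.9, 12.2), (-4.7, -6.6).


d(P0,P1) = 36.2802, d(P0,P2) = 21.8662, d(P1,P2) = 18.8011
Closest: P1 and P2

Closest pair: (-4.9, 12.2) and (-4.7, -6.6), distance = 18.8011


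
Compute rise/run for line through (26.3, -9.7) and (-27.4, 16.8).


slope = (y2-y1)/(x2-x1) = (16.8-(-9.7))/((-27.4)-26.3) = 26.5/(-53.7) = -0.4935

-0.4935


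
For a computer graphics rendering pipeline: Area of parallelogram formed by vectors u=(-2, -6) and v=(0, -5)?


|u x v| = |(-2)*(-5) - (-6)*0|
= |10 - 0| = 10

10


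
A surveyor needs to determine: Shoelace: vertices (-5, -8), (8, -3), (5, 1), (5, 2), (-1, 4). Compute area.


Shoelace sum: ((-5)*(-3) - 8*(-8)) + (8*1 - 5*(-3)) + (5*2 - 5*1) + (5*4 - (-1)*2) + ((-1)*(-8) - (-5)*4)
= 157
Area = |157|/2 = 78.5

78.5


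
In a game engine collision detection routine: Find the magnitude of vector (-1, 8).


|u| = sqrt((-1)^2 + 8^2) = sqrt(65) = 8.0623

8.0623


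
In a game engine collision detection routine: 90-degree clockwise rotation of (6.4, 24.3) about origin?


90° CW: (x,y) -> (y, -x)
(6.4,24.3) -> (24.3, -6.4)

(24.3, -6.4)


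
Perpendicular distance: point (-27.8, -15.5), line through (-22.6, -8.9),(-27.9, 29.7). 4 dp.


|cross product| = 235.7
|line direction| = sqrt(1518.05) = 38.9622
Distance = 235.7/sqrt(1518.05) = 6.0495

6.0495


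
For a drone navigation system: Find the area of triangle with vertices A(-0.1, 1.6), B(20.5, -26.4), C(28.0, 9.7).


Area = |x_A(y_B-y_C) + x_B(y_C-y_A) + x_C(y_A-y_B)|/2
= |3.61 + 166.05 + 784|/2
= 953.66/2 = 476.83

476.83


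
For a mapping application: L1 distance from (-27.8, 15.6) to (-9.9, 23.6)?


|(-27.8)-(-9.9)| + |15.6-23.6| = 17.9 + 8 = 25.9

25.9


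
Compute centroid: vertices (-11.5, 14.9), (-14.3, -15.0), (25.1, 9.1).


Centroid = ((x_A+x_B+x_C)/3, (y_A+y_B+y_C)/3)
= (((-11.5)+(-14.3)+25.1)/3, (14.9+(-15)+9.1)/3)
= (-0.2333, 3)

(-0.2333, 3)


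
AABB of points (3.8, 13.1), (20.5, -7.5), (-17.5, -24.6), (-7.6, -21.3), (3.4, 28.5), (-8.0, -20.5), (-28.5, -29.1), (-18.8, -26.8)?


x range: [-28.5, 20.5]
y range: [-29.1, 28.5]
Bounding box: (-28.5,-29.1) to (20.5,28.5)

(-28.5,-29.1) to (20.5,28.5)


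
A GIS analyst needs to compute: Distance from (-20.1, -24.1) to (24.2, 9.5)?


dx=44.3, dy=33.6
d^2 = 44.3^2 + 33.6^2 = 3091.45
d = sqrt(3091.45) = 55.6008

55.6008


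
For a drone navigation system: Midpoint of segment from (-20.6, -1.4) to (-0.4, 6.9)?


M = (((-20.6)+(-0.4))/2, ((-1.4)+6.9)/2)
= (-10.5, 2.75)

(-10.5, 2.75)


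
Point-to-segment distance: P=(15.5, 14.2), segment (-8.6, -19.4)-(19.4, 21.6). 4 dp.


Project P onto AB: t = 0.8326 (clamped to [0,1])
Closest point on segment: (14.7133, 14.7373)
Distance: 0.9527

0.9527


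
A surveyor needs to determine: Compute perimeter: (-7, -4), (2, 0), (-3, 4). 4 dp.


Sides: (-7, -4)->(2, 0): sqrt(97) = 9.848858, (2, 0)->(-3, 4): sqrt(41) = 6.403124, (-3, 4)->(-7, -4): sqrt(80) = 8.944272
Sum = 25.196254
Perimeter = 25.1963

25.1963


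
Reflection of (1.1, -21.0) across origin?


Reflection over origin: (x,y) -> (-x,-y)
(1.1, -21) -> (-1.1, 21)

(-1.1, 21)


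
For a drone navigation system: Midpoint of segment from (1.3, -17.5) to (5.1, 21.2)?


M = ((1.3+5.1)/2, ((-17.5)+21.2)/2)
= (3.2, 1.85)

(3.2, 1.85)


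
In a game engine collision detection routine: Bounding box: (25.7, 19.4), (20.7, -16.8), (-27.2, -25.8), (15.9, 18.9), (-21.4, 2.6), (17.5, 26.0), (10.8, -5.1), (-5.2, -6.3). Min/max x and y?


x range: [-27.2, 25.7]
y range: [-25.8, 26]
Bounding box: (-27.2,-25.8) to (25.7,26)

(-27.2,-25.8) to (25.7,26)


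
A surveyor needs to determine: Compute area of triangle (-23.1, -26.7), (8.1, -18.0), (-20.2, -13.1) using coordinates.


Area = |x_A(y_B-y_C) + x_B(y_C-y_A) + x_C(y_A-y_B)|/2
= |113.19 + 110.16 + 175.74|/2
= 399.09/2 = 199.545

199.545


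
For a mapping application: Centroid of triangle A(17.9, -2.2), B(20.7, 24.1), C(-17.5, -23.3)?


Centroid = ((x_A+x_B+x_C)/3, (y_A+y_B+y_C)/3)
= ((17.9+20.7+(-17.5))/3, ((-2.2)+24.1+(-23.3))/3)
= (7.0333, -0.4667)

(7.0333, -0.4667)


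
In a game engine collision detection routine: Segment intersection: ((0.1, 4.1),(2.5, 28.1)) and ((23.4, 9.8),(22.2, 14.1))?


Cross products: d1=107.03, d2=67.91, d3=-545.52, d4=-506.4
d1*d2 < 0 and d3*d4 < 0? no

No, they don't intersect


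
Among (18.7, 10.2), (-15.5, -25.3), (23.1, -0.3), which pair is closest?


d(P0,P1) = 49.2939, d(P0,P2) = 11.3846, d(P1,P2) = 45.9887
Closest: P0 and P2

Closest pair: (18.7, 10.2) and (23.1, -0.3), distance = 11.3846


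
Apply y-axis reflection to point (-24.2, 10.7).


Reflection over y-axis: (x,y) -> (-x,y)
(-24.2, 10.7) -> (24.2, 10.7)

(24.2, 10.7)


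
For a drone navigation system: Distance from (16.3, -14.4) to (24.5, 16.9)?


dx=8.2, dy=31.3
d^2 = 8.2^2 + 31.3^2 = 1046.93
d = sqrt(1046.93) = 32.3563

32.3563


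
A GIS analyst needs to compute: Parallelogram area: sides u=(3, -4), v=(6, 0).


|u x v| = |3*0 - (-4)*6|
= |0 - (-24)| = 24

24


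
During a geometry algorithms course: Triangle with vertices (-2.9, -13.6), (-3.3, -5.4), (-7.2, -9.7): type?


Side lengths squared: AB^2=67.4, BC^2=33.7, CA^2=33.7
Sorted: [33.7, 33.7, 67.4]
By sides: Isosceles, By angles: Right

Isosceles, Right


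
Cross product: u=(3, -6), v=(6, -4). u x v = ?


u x v = u_x*v_y - u_y*v_x = 3*(-4) - (-6)*6
= (-12) - (-36) = 24

24


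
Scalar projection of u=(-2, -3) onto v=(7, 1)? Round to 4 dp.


u.v = -17, |v| = sqrt(50) = 7.0711
Scalar projection = u.v / |v| = -17 / sqrt(50) = -2.4042

-2.4042


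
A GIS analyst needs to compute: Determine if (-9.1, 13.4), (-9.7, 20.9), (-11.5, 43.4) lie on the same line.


Cross product: ((-9.7)-(-9.1))*(43.4-13.4) - (20.9-13.4)*((-11.5)-(-9.1))
= 0

Yes, collinear


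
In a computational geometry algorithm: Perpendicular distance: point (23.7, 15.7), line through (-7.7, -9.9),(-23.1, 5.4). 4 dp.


|cross product| = 874.66
|line direction| = sqrt(471.25) = 21.7083
Distance = 874.66/sqrt(471.25) = 40.2915

40.2915


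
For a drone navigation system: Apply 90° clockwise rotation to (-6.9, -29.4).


90° CW: (x,y) -> (y, -x)
(-6.9,-29.4) -> (-29.4, 6.9)

(-29.4, 6.9)


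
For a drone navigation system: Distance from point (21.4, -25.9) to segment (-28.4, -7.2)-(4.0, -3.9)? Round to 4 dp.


Project P onto AB: t = 1 (clamped to [0,1])
Closest point on segment: (4, -3.9)
Distance: 28.0492

28.0492


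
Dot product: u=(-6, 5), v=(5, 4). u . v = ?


u . v = u_x*v_x + u_y*v_y = (-6)*5 + 5*4
= (-30) + 20 = -10

-10


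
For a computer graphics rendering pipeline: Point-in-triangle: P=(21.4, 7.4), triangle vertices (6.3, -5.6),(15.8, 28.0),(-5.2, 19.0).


Cross products: AB x AP = -383.86, BC x BP = 483, CA x CP = 520.96
All same sign? no

No, outside


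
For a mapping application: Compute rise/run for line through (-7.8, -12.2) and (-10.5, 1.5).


slope = (y2-y1)/(x2-x1) = (1.5-(-12.2))/((-10.5)-(-7.8)) = 13.7/(-2.7) = -5.0741

-5.0741


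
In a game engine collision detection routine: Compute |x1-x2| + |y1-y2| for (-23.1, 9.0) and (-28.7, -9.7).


|(-23.1)-(-28.7)| + |9-(-9.7)| = 5.6 + 18.7 = 24.3

24.3


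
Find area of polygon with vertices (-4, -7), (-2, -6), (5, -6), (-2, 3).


Shoelace sum: ((-4)*(-6) - (-2)*(-7)) + ((-2)*(-6) - 5*(-6)) + (5*3 - (-2)*(-6)) + ((-2)*(-7) - (-4)*3)
= 81
Area = |81|/2 = 40.5

40.5


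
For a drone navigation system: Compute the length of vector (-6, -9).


|u| = sqrt((-6)^2 + (-9)^2) = sqrt(117) = 10.8167

10.8167


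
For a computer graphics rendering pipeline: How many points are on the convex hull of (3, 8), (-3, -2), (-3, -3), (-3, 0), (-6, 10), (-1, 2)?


Convex hull vertices (CCW): (-6, 10), (-3, -3), (3, 8)
Count = 3

3


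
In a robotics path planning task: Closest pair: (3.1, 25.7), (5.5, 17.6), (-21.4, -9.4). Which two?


d(P0,P1) = 8.4481, d(P0,P2) = 42.8049, d(P1,P2) = 38.1131
Closest: P0 and P1

Closest pair: (3.1, 25.7) and (5.5, 17.6), distance = 8.4481


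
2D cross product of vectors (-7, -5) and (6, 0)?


u x v = u_x*v_y - u_y*v_x = (-7)*0 - (-5)*6
= 0 - (-30) = 30

30


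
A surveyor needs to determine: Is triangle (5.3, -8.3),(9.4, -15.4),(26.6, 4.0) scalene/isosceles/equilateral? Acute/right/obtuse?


Side lengths squared: AB^2=67.22, BC^2=672.2, CA^2=604.98
Sorted: [67.22, 604.98, 672.2]
By sides: Scalene, By angles: Right

Scalene, Right


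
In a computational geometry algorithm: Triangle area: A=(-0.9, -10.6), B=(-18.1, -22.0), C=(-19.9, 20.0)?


Area = |x_A(y_B-y_C) + x_B(y_C-y_A) + x_C(y_A-y_B)|/2
= |37.8 + (-553.86) + (-226.86)|/2
= 742.92/2 = 371.46

371.46


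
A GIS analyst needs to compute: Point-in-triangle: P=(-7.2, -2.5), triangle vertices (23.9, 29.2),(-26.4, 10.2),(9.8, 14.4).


Cross products: AB x AP = 1003.61, BC x BP = -540.38, CA x CP = 13.31
All same sign? no

No, outside


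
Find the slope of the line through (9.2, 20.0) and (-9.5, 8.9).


slope = (y2-y1)/(x2-x1) = (8.9-20)/((-9.5)-9.2) = (-11.1)/(-18.7) = 0.5936

0.5936


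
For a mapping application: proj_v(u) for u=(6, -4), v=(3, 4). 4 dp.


u.v = 2, |v| = sqrt(25) = 5
Scalar projection = u.v / |v| = 2 / sqrt(25) = 0.4

0.4


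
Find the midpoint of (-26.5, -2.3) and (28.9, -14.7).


M = (((-26.5)+28.9)/2, ((-2.3)+(-14.7))/2)
= (1.2, -8.5)

(1.2, -8.5)


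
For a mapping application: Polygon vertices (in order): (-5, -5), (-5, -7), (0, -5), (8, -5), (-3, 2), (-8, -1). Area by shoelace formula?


Shoelace sum: ((-5)*(-7) - (-5)*(-5)) + ((-5)*(-5) - 0*(-7)) + (0*(-5) - 8*(-5)) + (8*2 - (-3)*(-5)) + ((-3)*(-1) - (-8)*2) + ((-8)*(-5) - (-5)*(-1))
= 130
Area = |130|/2 = 65

65


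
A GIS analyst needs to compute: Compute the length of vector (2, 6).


|u| = sqrt(2^2 + 6^2) = sqrt(40) = 6.3246

6.3246


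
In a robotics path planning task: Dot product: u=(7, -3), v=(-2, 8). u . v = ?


u . v = u_x*v_x + u_y*v_y = 7*(-2) + (-3)*8
= (-14) + (-24) = -38

-38


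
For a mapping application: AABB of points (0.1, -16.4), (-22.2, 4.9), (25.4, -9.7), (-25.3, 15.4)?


x range: [-25.3, 25.4]
y range: [-16.4, 15.4]
Bounding box: (-25.3,-16.4) to (25.4,15.4)

(-25.3,-16.4) to (25.4,15.4)


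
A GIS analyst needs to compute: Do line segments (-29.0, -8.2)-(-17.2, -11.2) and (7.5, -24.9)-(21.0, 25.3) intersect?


Cross products: d1=2057.75, d2=1424.89, d3=-87.56, d4=545.3
d1*d2 < 0 and d3*d4 < 0? no

No, they don't intersect


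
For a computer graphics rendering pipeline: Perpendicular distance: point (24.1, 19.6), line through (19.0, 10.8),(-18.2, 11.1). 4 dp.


|cross product| = 328.89
|line direction| = sqrt(1383.93) = 37.2012
Distance = 328.89/sqrt(1383.93) = 8.8408

8.8408


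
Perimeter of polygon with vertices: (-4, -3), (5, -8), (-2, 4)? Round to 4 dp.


Sides: (-4, -3)->(5, -8): sqrt(106) = 10.29563, (5, -8)->(-2, 4): sqrt(193) = 13.892444, (-2, 4)->(-4, -3): sqrt(53) = 7.28011
Sum = 31.468184
Perimeter = 31.4682

31.4682


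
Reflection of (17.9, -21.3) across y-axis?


Reflection over y-axis: (x,y) -> (-x,y)
(17.9, -21.3) -> (-17.9, -21.3)

(-17.9, -21.3)


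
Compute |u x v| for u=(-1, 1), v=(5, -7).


|u x v| = |(-1)*(-7) - 1*5|
= |7 - 5| = 2

2


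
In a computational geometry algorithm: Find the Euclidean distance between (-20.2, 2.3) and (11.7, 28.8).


dx=31.9, dy=26.5
d^2 = 31.9^2 + 26.5^2 = 1719.86
d = sqrt(1719.86) = 41.4712

41.4712


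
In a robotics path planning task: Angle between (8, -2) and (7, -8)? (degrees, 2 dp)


u.v = 72, |u| = sqrt(68) = 8.2462, |v| = sqrt(113) = 10.6301
cos(theta) = u.v/(|u||v|) = 72/sqrt(7684) = 0.82137
theta = acos(0.82137) = 34.78 degrees

34.78 degrees


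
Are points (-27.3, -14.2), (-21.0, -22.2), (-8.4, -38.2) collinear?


Cross product: ((-21)-(-27.3))*((-38.2)-(-14.2)) - ((-22.2)-(-14.2))*((-8.4)-(-27.3))
= 0

Yes, collinear


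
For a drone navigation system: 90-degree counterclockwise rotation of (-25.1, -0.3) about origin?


90° CCW: (x,y) -> (-y, x)
(-25.1,-0.3) -> (0.3, -25.1)

(0.3, -25.1)


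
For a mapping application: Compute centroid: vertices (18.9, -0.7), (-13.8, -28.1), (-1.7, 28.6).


Centroid = ((x_A+x_B+x_C)/3, (y_A+y_B+y_C)/3)
= ((18.9+(-13.8)+(-1.7))/3, ((-0.7)+(-28.1)+28.6)/3)
= (1.1333, -0.0667)

(1.1333, -0.0667)


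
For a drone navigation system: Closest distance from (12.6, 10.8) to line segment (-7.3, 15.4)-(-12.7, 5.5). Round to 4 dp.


Project P onto AB: t = 0 (clamped to [0,1])
Closest point on segment: (-7.3, 15.4)
Distance: 20.4247

20.4247


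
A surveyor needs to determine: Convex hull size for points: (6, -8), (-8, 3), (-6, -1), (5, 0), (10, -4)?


Convex hull vertices (CCW): (-8, 3), (-6, -1), (6, -8), (10, -4), (5, 0)
Count = 5

5


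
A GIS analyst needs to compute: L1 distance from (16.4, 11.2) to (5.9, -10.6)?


|16.4-5.9| + |11.2-(-10.6)| = 10.5 + 21.8 = 32.3

32.3


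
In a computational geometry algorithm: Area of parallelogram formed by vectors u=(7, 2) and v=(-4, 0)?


|u x v| = |7*0 - 2*(-4)|
= |0 - (-8)| = 8

8


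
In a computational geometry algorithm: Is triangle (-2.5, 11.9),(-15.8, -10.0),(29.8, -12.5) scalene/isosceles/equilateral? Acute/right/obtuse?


Side lengths squared: AB^2=656.5, BC^2=2085.61, CA^2=1638.65
Sorted: [656.5, 1638.65, 2085.61]
By sides: Scalene, By angles: Acute

Scalene, Acute


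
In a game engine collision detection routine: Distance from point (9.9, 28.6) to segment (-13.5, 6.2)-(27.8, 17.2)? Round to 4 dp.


Project P onto AB: t = 0.6639 (clamped to [0,1])
Closest point on segment: (13.9209, 13.5034)
Distance: 15.6229

15.6229


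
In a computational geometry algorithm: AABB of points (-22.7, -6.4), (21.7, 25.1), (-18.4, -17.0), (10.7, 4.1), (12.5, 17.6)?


x range: [-22.7, 21.7]
y range: [-17, 25.1]
Bounding box: (-22.7,-17) to (21.7,25.1)

(-22.7,-17) to (21.7,25.1)


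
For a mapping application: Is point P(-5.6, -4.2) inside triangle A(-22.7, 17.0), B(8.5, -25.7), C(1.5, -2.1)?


Cross products: AB x AP = 68.73, BC x BP = 182.26, CA x CP = 186.43
All same sign? yes

Yes, inside


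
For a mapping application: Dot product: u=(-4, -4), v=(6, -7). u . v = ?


u . v = u_x*v_x + u_y*v_y = (-4)*6 + (-4)*(-7)
= (-24) + 28 = 4

4


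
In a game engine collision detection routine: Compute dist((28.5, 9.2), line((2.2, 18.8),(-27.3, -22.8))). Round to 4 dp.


|cross product| = 1377.28
|line direction| = sqrt(2600.81) = 50.9981
Distance = 1377.28/sqrt(2600.81) = 27.0065

27.0065


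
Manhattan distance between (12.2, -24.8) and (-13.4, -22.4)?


|12.2-(-13.4)| + |(-24.8)-(-22.4)| = 25.6 + 2.4 = 28

28


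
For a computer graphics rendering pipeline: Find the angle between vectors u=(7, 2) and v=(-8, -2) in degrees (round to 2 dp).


u.v = -60, |u| = sqrt(53) = 7.2801, |v| = sqrt(68) = 8.2462
cos(theta) = u.v/(|u||v|) = -60/sqrt(3604) = -0.999445
theta = acos(-0.999445) = 178.09 degrees

178.09 degrees


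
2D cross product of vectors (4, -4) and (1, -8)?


u x v = u_x*v_y - u_y*v_x = 4*(-8) - (-4)*1
= (-32) - (-4) = -28

-28


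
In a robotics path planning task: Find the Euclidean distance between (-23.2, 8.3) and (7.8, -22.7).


dx=31, dy=-31
d^2 = 31^2 + (-31)^2 = 1922
d = sqrt(1922) = 43.8406

43.8406


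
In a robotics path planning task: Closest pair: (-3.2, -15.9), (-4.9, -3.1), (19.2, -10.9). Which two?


d(P0,P1) = 12.9124, d(P0,P2) = 22.9513, d(P1,P2) = 25.3308
Closest: P0 and P1

Closest pair: (-3.2, -15.9) and (-4.9, -3.1), distance = 12.9124


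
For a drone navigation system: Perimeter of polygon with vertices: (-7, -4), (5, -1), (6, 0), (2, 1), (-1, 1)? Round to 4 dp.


Sides: (-7, -4)->(5, -1): sqrt(153) = 12.369317, (5, -1)->(6, 0): sqrt(2) = 1.414214, (6, 0)->(2, 1): sqrt(17) = 4.123106, (2, 1)->(-1, 1): sqrt(9) = 3, (-1, 1)->(-7, -4): sqrt(61) = 7.81025
Sum = 28.716887
Perimeter = 28.7169

28.7169


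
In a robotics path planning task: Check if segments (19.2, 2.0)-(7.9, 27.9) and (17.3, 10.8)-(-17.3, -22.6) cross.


Cross products: d1=367.94, d2=-905.62, d3=-50.23, d4=1223.33
d1*d2 < 0 and d3*d4 < 0? yes

Yes, they intersect


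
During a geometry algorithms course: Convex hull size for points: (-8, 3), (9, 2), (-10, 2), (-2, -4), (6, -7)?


Convex hull vertices (CCW): (-10, 2), (-2, -4), (6, -7), (9, 2), (-8, 3)
Count = 5

5


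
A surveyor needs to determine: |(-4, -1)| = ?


|u| = sqrt((-4)^2 + (-1)^2) = sqrt(17) = 4.1231

4.1231


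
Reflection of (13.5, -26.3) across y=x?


Reflection over y=x: (x,y) -> (y,x)
(13.5, -26.3) -> (-26.3, 13.5)

(-26.3, 13.5)


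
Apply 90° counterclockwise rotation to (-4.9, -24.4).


90° CCW: (x,y) -> (-y, x)
(-4.9,-24.4) -> (24.4, -4.9)

(24.4, -4.9)


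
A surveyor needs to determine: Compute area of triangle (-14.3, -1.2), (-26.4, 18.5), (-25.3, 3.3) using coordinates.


Area = |x_A(y_B-y_C) + x_B(y_C-y_A) + x_C(y_A-y_B)|/2
= |(-217.36) + (-118.8) + 498.41|/2
= 162.25/2 = 81.125

81.125


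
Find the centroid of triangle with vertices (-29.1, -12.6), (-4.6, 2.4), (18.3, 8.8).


Centroid = ((x_A+x_B+x_C)/3, (y_A+y_B+y_C)/3)
= (((-29.1)+(-4.6)+18.3)/3, ((-12.6)+2.4+8.8)/3)
= (-5.1333, -0.4667)

(-5.1333, -0.4667)
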